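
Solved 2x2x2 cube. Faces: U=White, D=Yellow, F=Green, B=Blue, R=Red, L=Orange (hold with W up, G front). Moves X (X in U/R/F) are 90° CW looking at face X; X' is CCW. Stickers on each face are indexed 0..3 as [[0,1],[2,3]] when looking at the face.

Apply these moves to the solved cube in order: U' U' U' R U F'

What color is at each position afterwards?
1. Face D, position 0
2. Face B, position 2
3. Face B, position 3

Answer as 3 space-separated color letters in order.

After move 1 (U'): U=WWWW F=OOGG R=GGRR B=RRBB L=BBOO
After move 2 (U'): U=WWWW F=BBGG R=OORR B=GGBB L=RROO
After move 3 (U'): U=WWWW F=RRGG R=BBRR B=OOBB L=GGOO
After move 4 (R): R=RBRB U=WRWG F=RYGY D=YBYO B=WOWB
After move 5 (U): U=WWGR F=RBGY R=WORB B=GGWB L=RYOO
After move 6 (F'): F=BYRG U=WWWR R=BOYB D=YOYO L=RROG
Query 1: D[0] = Y
Query 2: B[2] = W
Query 3: B[3] = B

Answer: Y W B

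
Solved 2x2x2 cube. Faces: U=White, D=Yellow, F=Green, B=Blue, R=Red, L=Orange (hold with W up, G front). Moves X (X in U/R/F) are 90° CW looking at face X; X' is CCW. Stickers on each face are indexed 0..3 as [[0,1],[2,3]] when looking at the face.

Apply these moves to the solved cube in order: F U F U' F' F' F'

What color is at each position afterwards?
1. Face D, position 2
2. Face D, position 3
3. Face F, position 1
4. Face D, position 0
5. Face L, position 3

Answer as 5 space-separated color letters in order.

After move 1 (F): F=GGGG U=WWOO R=WRWR D=RRYY L=OYOY
After move 2 (U): U=OWOW F=WRGG R=BBWR B=OYBB L=GGOY
After move 3 (F): F=GWGR U=OWYG R=OBWR D=WBYY L=GROR
After move 4 (U'): U=WGOY F=GRGR R=GWWR B=OBBB L=OYOR
After move 5 (F'): F=RRGG U=WGGW R=BWWR D=YRYY L=OYOO
After move 6 (F'): F=RGRG U=WGBW R=RWYR D=YOYY L=OWOG
After move 7 (F'): F=GGRR U=WGRY R=OWYR D=WGYY L=OWOB
Query 1: D[2] = Y
Query 2: D[3] = Y
Query 3: F[1] = G
Query 4: D[0] = W
Query 5: L[3] = B

Answer: Y Y G W B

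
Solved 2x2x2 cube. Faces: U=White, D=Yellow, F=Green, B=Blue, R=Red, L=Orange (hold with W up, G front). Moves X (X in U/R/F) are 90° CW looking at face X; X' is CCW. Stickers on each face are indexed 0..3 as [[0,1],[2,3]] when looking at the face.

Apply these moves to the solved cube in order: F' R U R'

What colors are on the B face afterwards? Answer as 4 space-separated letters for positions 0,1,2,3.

After move 1 (F'): F=GGGG U=WWRR R=YRYR D=OOYY L=OWOW
After move 2 (R): R=YYRR U=WGRG F=GOGY D=OBYB B=RBWB
After move 3 (U): U=RWGG F=YYGY R=RBRR B=OWWB L=GOOW
After move 4 (R'): R=BRRR U=RWGO F=YWGG D=OYYY B=BWBB
Query: B face = BWBB

Answer: B W B B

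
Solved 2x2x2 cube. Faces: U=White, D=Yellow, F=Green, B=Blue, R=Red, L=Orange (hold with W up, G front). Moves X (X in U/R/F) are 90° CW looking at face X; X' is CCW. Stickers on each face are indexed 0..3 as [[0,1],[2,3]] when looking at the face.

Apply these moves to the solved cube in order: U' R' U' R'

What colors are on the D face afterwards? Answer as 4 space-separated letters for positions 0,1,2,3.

After move 1 (U'): U=WWWW F=OOGG R=GGRR B=RRBB L=BBOO
After move 2 (R'): R=GRGR U=WBWR F=OWGW D=YOYG B=YRYB
After move 3 (U'): U=BRWW F=BBGW R=OWGR B=GRYB L=YROO
After move 4 (R'): R=WROG U=BYWG F=BRGW D=YBYW B=GROB
Query: D face = YBYW

Answer: Y B Y W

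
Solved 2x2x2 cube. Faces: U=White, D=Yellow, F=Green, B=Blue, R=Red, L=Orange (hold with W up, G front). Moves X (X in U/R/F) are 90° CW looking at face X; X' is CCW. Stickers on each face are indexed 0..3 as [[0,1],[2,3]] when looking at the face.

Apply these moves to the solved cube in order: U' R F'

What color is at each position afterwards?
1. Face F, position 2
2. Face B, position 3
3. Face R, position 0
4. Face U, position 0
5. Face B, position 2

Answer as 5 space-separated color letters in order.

After move 1 (U'): U=WWWW F=OOGG R=GGRR B=RRBB L=BBOO
After move 2 (R): R=RGRG U=WOWG F=OYGY D=YBYR B=WRWB
After move 3 (F'): F=YYOG U=WORR R=BGYG D=BOYR L=BGOW
Query 1: F[2] = O
Query 2: B[3] = B
Query 3: R[0] = B
Query 4: U[0] = W
Query 5: B[2] = W

Answer: O B B W W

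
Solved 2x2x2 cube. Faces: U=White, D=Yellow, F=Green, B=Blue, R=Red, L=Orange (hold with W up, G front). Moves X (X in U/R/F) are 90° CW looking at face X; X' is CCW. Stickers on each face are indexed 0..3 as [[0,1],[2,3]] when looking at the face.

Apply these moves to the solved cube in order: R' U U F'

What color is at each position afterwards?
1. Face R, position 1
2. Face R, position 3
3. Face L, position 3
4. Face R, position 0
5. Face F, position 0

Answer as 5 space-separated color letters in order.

After move 1 (R'): R=RRRR U=WBWB F=GWGW D=YGYG B=YBYB
After move 2 (U): U=WWBB F=RRGW R=YBRR B=OOYB L=GWOO
After move 3 (U): U=BWBW F=YBGW R=OORR B=GWYB L=RROO
After move 4 (F'): F=BWYG U=BWOR R=GOYR D=ROYG L=RWOB
Query 1: R[1] = O
Query 2: R[3] = R
Query 3: L[3] = B
Query 4: R[0] = G
Query 5: F[0] = B

Answer: O R B G B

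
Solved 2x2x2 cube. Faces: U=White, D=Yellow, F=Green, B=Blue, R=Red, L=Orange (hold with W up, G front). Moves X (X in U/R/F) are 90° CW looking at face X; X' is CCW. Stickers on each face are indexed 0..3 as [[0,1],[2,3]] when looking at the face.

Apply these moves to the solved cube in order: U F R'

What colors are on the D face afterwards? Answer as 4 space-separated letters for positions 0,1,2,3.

After move 1 (U): U=WWWW F=RRGG R=BBRR B=OOBB L=GGOO
After move 2 (F): F=GRGR U=WWOG R=WBWR D=RBYY L=GYOY
After move 3 (R'): R=BRWW U=WBOO F=GWGG D=RRYR B=YOBB
Query: D face = RRYR

Answer: R R Y R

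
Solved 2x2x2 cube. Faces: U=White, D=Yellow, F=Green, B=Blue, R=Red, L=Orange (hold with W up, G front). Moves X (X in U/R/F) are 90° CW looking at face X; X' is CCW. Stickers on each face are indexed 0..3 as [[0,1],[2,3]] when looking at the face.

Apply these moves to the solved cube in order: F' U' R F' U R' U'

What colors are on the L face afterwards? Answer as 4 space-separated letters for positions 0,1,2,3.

After move 1 (F'): F=GGGG U=WWRR R=YRYR D=OOYY L=OWOW
After move 2 (U'): U=WRWR F=OWGG R=GGYR B=YRBB L=BBOW
After move 3 (R): R=YGRG U=WWWG F=OOGY D=OBYY B=RRRB
After move 4 (F'): F=OYOG U=WWYR R=BGOG D=BWYY L=BGOW
After move 5 (U): U=YWRW F=BGOG R=RROG B=BGRB L=OYOW
After move 6 (R'): R=RGRO U=YRRB F=BWOW D=BGYG B=YGWB
After move 7 (U'): U=RBYR F=OYOW R=BWRO B=RGWB L=YGOW
Query: L face = YGOW

Answer: Y G O W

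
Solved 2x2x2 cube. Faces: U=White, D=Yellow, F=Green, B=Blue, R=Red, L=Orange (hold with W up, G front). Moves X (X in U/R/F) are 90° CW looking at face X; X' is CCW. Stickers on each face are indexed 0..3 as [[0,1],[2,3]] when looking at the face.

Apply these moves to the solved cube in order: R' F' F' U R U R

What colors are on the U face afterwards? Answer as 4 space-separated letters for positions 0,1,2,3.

Answer: Y Y G G

Derivation:
After move 1 (R'): R=RRRR U=WBWB F=GWGW D=YGYG B=YBYB
After move 2 (F'): F=WWGG U=WBRR R=GRYR D=OOYG L=OBOW
After move 3 (F'): F=WGWG U=WBGY R=OROR D=BWYG L=OROR
After move 4 (U): U=GWYB F=ORWG R=YBOR B=ORYB L=WGOR
After move 5 (R): R=OYRB U=GRYG F=OWWG D=BYYO B=BRWB
After move 6 (U): U=YGGR F=OYWG R=BRRB B=WGWB L=OWOR
After move 7 (R): R=RBBR U=YYGG F=OYWO D=BWYW B=RGGB
Query: U face = YYGG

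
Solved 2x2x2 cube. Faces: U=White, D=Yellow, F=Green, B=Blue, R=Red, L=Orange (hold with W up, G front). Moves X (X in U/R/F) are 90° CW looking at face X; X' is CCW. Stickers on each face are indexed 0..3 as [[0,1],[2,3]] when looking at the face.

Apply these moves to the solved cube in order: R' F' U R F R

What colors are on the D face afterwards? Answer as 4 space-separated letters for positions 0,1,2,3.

After move 1 (R'): R=RRRR U=WBWB F=GWGW D=YGYG B=YBYB
After move 2 (F'): F=WWGG U=WBRR R=GRYR D=OOYG L=OBOW
After move 3 (U): U=RWRB F=GRGG R=YBYR B=OBYB L=WWOW
After move 4 (R): R=YYRB U=RRRG F=GOGG D=OYYO B=BBWB
After move 5 (F): F=GGGO U=RRWW R=RYGB D=RYYO L=WOOY
After move 6 (R): R=GRBY U=RGWO F=GYGO D=RWYB B=WBRB
Query: D face = RWYB

Answer: R W Y B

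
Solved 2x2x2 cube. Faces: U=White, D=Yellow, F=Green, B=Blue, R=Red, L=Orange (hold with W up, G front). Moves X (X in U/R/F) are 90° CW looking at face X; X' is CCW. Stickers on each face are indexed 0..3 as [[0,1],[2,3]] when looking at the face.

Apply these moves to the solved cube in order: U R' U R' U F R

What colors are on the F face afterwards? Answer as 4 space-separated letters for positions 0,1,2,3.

After move 1 (U): U=WWWW F=RRGG R=BBRR B=OOBB L=GGOO
After move 2 (R'): R=BRBR U=WBWO F=RWGW D=YRYG B=YOYB
After move 3 (U): U=WWOB F=BRGW R=YOBR B=GGYB L=RWOO
After move 4 (R'): R=ORYB U=WYOG F=BWGB D=YRYW B=GGRB
After move 5 (U): U=OWGY F=ORGB R=GGYB B=RWRB L=BWOO
After move 6 (F): F=GOBR U=OWOW R=GGYB D=YGYW L=BYOR
After move 7 (R): R=YGBG U=OOOR F=GGBW D=YRYR B=WWWB
Query: F face = GGBW

Answer: G G B W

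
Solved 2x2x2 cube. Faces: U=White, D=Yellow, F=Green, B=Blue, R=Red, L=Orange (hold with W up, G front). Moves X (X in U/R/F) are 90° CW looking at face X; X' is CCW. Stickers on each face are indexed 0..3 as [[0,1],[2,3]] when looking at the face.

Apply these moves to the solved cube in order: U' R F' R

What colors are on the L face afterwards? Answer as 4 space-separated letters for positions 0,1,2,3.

Answer: B G O W

Derivation:
After move 1 (U'): U=WWWW F=OOGG R=GGRR B=RRBB L=BBOO
After move 2 (R): R=RGRG U=WOWG F=OYGY D=YBYR B=WRWB
After move 3 (F'): F=YYOG U=WORR R=BGYG D=BOYR L=BGOW
After move 4 (R): R=YBGG U=WYRG F=YOOR D=BWYW B=RROB
Query: L face = BGOW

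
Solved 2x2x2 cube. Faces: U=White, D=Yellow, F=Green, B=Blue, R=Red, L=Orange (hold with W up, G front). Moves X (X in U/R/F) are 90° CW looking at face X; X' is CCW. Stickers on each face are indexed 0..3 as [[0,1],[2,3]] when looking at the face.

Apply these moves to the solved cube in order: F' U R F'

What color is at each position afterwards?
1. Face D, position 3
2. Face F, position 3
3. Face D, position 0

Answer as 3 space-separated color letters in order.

After move 1 (F'): F=GGGG U=WWRR R=YRYR D=OOYY L=OWOW
After move 2 (U): U=RWRW F=YRGG R=BBYR B=OWBB L=GGOW
After move 3 (R): R=YBRB U=RRRG F=YOGY D=OBYO B=WWWB
After move 4 (F'): F=OYYG U=RRYR R=BBOB D=GWYO L=GGOR
Query 1: D[3] = O
Query 2: F[3] = G
Query 3: D[0] = G

Answer: O G G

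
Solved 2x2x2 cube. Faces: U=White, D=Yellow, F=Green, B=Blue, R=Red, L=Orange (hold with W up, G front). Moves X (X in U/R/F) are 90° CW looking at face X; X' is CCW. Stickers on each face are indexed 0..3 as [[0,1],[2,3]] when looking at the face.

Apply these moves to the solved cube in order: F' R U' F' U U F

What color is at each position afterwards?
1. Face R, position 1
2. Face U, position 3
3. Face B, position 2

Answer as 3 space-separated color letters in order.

Answer: R O W

Derivation:
After move 1 (F'): F=GGGG U=WWRR R=YRYR D=OOYY L=OWOW
After move 2 (R): R=YYRR U=WGRG F=GOGY D=OBYB B=RBWB
After move 3 (U'): U=GGWR F=OWGY R=GORR B=YYWB L=RBOW
After move 4 (F'): F=WYOG U=GGGR R=BOOR D=BWYB L=RROW
After move 5 (U): U=GGRG F=BOOG R=YYOR B=RRWB L=WYOW
After move 6 (U): U=RGGG F=YYOG R=RROR B=WYWB L=BOOW
After move 7 (F): F=OYGY U=RGWO R=GRGR D=ORYB L=BBOW
Query 1: R[1] = R
Query 2: U[3] = O
Query 3: B[2] = W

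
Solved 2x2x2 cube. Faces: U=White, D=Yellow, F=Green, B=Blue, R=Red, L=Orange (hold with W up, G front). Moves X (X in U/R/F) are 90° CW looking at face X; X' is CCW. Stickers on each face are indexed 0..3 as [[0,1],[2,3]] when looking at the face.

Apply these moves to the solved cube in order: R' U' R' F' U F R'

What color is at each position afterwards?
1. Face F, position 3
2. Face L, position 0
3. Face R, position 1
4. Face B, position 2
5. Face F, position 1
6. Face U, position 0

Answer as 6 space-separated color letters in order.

After move 1 (R'): R=RRRR U=WBWB F=GWGW D=YGYG B=YBYB
After move 2 (U'): U=BBWW F=OOGW R=GWRR B=RRYB L=YBOO
After move 3 (R'): R=WRGR U=BYWR F=OBGW D=YOYW B=GRGB
After move 4 (F'): F=BWOG U=BYWG R=ORYR D=BOYW L=YROW
After move 5 (U): U=WBGY F=OROG R=GRYR B=YRGB L=BWOW
After move 6 (F): F=OOGR U=WBWW R=GRYR D=YGYW L=BBOO
After move 7 (R'): R=RRGY U=WGWY F=OBGW D=YOYR B=WRGB
Query 1: F[3] = W
Query 2: L[0] = B
Query 3: R[1] = R
Query 4: B[2] = G
Query 5: F[1] = B
Query 6: U[0] = W

Answer: W B R G B W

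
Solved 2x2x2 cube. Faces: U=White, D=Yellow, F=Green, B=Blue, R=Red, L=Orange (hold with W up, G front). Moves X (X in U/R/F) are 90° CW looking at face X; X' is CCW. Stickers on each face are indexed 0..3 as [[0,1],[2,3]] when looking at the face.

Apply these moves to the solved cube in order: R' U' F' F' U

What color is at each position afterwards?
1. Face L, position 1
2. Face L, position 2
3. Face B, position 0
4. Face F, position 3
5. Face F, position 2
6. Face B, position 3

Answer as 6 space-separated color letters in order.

Answer: G O Y O O B

Derivation:
After move 1 (R'): R=RRRR U=WBWB F=GWGW D=YGYG B=YBYB
After move 2 (U'): U=BBWW F=OOGW R=GWRR B=RRYB L=YBOO
After move 3 (F'): F=OWOG U=BBGR R=GWYR D=BOYG L=YWOW
After move 4 (F'): F=WGOO U=BBGY R=OWBR D=WWYG L=YROG
After move 5 (U): U=GBYB F=OWOO R=RRBR B=YRYB L=WGOG
Query 1: L[1] = G
Query 2: L[2] = O
Query 3: B[0] = Y
Query 4: F[3] = O
Query 5: F[2] = O
Query 6: B[3] = B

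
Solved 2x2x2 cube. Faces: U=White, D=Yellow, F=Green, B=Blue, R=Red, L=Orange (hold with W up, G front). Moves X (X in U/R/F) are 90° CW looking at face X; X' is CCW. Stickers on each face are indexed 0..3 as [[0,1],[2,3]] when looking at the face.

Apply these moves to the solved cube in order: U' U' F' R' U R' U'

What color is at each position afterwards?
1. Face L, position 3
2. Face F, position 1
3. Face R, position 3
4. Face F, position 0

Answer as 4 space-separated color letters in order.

After move 1 (U'): U=WWWW F=OOGG R=GGRR B=RRBB L=BBOO
After move 2 (U'): U=WWWW F=BBGG R=OORR B=GGBB L=RROO
After move 3 (F'): F=BGBG U=WWOR R=YOYR D=ROYY L=RWOW
After move 4 (R'): R=ORYY U=WBOG F=BWBR D=RGYG B=YGOB
After move 5 (U): U=OWGB F=ORBR R=YGYY B=RWOB L=BWOW
After move 6 (R'): R=GYYY U=OOGR F=OWBB D=RRYR B=GWGB
After move 7 (U'): U=OROG F=BWBB R=OWYY B=GYGB L=GWOW
Query 1: L[3] = W
Query 2: F[1] = W
Query 3: R[3] = Y
Query 4: F[0] = B

Answer: W W Y B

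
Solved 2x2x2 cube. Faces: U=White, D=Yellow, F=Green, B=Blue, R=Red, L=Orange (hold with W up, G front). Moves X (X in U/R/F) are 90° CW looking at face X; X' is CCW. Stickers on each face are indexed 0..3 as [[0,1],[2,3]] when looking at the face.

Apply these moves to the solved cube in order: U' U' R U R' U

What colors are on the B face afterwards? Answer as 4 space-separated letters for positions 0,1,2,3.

After move 1 (U'): U=WWWW F=OOGG R=GGRR B=RRBB L=BBOO
After move 2 (U'): U=WWWW F=BBGG R=OORR B=GGBB L=RROO
After move 3 (R): R=RORO U=WBWG F=BYGY D=YBYG B=WGWB
After move 4 (U): U=WWGB F=ROGY R=WGRO B=RRWB L=BYOO
After move 5 (R'): R=GOWR U=WWGR F=RWGB D=YOYY B=GRBB
After move 6 (U): U=GWRW F=GOGB R=GRWR B=BYBB L=RWOO
Query: B face = BYBB

Answer: B Y B B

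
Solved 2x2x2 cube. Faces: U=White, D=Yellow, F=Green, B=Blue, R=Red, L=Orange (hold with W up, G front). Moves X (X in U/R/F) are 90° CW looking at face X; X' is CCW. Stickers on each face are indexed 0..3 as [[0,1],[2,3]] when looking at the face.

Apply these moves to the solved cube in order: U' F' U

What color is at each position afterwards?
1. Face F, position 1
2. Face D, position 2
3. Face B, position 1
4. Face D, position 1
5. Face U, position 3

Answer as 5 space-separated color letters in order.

Answer: G Y W O W

Derivation:
After move 1 (U'): U=WWWW F=OOGG R=GGRR B=RRBB L=BBOO
After move 2 (F'): F=OGOG U=WWGR R=YGYR D=BOYY L=BWOW
After move 3 (U): U=GWRW F=YGOG R=RRYR B=BWBB L=OGOW
Query 1: F[1] = G
Query 2: D[2] = Y
Query 3: B[1] = W
Query 4: D[1] = O
Query 5: U[3] = W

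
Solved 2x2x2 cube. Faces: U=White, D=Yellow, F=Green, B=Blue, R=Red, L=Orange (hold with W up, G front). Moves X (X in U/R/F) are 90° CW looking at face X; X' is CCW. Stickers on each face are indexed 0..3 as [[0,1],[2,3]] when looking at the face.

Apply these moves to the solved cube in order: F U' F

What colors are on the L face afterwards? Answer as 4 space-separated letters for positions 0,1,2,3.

Answer: B R O R

Derivation:
After move 1 (F): F=GGGG U=WWOO R=WRWR D=RRYY L=OYOY
After move 2 (U'): U=WOWO F=OYGG R=GGWR B=WRBB L=BBOY
After move 3 (F): F=GOGY U=WOYB R=WGOR D=WGYY L=BROR
Query: L face = BROR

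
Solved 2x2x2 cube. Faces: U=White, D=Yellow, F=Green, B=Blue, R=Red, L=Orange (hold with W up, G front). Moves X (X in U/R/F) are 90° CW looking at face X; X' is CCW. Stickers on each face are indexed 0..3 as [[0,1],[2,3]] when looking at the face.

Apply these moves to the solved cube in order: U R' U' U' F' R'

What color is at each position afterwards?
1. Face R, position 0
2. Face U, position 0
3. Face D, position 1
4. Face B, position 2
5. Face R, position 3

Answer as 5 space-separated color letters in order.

After move 1 (U): U=WWWW F=RRGG R=BBRR B=OOBB L=GGOO
After move 2 (R'): R=BRBR U=WBWO F=RWGW D=YRYG B=YOYB
After move 3 (U'): U=BOWW F=GGGW R=RWBR B=BRYB L=YOOO
After move 4 (U'): U=OWBW F=YOGW R=GGBR B=RWYB L=BROO
After move 5 (F'): F=OWYG U=OWGB R=RGYR D=ROYG L=BWOB
After move 6 (R'): R=GRRY U=OYGR F=OWYB D=RWYG B=GWOB
Query 1: R[0] = G
Query 2: U[0] = O
Query 3: D[1] = W
Query 4: B[2] = O
Query 5: R[3] = Y

Answer: G O W O Y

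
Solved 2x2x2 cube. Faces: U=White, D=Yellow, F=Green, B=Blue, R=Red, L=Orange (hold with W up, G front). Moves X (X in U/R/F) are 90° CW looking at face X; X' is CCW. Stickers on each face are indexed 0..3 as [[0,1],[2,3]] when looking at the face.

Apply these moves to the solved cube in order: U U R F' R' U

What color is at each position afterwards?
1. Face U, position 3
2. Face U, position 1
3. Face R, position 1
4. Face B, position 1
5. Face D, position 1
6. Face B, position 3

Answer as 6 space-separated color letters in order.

Answer: W W G G Y B

Derivation:
After move 1 (U): U=WWWW F=RRGG R=BBRR B=OOBB L=GGOO
After move 2 (U): U=WWWW F=BBGG R=OORR B=GGBB L=RROO
After move 3 (R): R=RORO U=WBWG F=BYGY D=YBYG B=WGWB
After move 4 (F'): F=YYBG U=WBRR R=BOYO D=ROYG L=RGOW
After move 5 (R'): R=OOBY U=WWRW F=YBBR D=RYYG B=GGOB
After move 6 (U): U=RWWW F=OOBR R=GGBY B=RGOB L=YBOW
Query 1: U[3] = W
Query 2: U[1] = W
Query 3: R[1] = G
Query 4: B[1] = G
Query 5: D[1] = Y
Query 6: B[3] = B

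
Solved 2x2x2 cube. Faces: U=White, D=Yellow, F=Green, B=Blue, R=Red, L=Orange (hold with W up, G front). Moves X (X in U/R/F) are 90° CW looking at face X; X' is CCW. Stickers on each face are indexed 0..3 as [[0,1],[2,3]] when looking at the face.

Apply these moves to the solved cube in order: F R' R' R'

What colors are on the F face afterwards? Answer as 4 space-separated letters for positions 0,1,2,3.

Answer: G R G Y

Derivation:
After move 1 (F): F=GGGG U=WWOO R=WRWR D=RRYY L=OYOY
After move 2 (R'): R=RRWW U=WBOB F=GWGO D=RGYG B=YBRB
After move 3 (R'): R=RWRW U=WROY F=GBGB D=RWYO B=GBGB
After move 4 (R'): R=WWRR U=WGOG F=GRGY D=RBYB B=OBWB
Query: F face = GRGY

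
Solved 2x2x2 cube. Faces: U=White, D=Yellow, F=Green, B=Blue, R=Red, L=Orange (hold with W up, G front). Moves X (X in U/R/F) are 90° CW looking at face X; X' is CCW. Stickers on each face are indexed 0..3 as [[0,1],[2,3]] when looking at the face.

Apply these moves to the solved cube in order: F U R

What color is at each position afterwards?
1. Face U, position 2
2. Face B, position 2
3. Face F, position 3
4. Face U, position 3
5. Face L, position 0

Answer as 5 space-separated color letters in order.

After move 1 (F): F=GGGG U=WWOO R=WRWR D=RRYY L=OYOY
After move 2 (U): U=OWOW F=WRGG R=BBWR B=OYBB L=GGOY
After move 3 (R): R=WBRB U=OROG F=WRGY D=RBYO B=WYWB
Query 1: U[2] = O
Query 2: B[2] = W
Query 3: F[3] = Y
Query 4: U[3] = G
Query 5: L[0] = G

Answer: O W Y G G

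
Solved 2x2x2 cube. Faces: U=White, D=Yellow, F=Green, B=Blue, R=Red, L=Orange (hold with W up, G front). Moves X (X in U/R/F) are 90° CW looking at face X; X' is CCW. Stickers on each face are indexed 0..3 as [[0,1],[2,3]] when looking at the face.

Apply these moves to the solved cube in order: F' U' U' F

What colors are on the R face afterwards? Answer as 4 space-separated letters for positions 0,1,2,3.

After move 1 (F'): F=GGGG U=WWRR R=YRYR D=OOYY L=OWOW
After move 2 (U'): U=WRWR F=OWGG R=GGYR B=YRBB L=BBOW
After move 3 (U'): U=RRWW F=BBGG R=OWYR B=GGBB L=YROW
After move 4 (F): F=GBGB U=RRWR R=WWWR D=YOYY L=YOOO
Query: R face = WWWR

Answer: W W W R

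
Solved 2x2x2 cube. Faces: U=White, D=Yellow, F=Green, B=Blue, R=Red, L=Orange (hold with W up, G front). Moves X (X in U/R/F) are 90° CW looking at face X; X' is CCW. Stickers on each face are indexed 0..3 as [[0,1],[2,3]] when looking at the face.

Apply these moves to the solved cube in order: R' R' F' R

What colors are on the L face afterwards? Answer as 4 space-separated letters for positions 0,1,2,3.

Answer: O Y O W

Derivation:
After move 1 (R'): R=RRRR U=WBWB F=GWGW D=YGYG B=YBYB
After move 2 (R'): R=RRRR U=WYWY F=GBGB D=YWYW B=GBGB
After move 3 (F'): F=BBGG U=WYRR R=WRYR D=OOYW L=OYOW
After move 4 (R): R=YWRR U=WBRG F=BOGW D=OGYG B=RBYB
Query: L face = OYOW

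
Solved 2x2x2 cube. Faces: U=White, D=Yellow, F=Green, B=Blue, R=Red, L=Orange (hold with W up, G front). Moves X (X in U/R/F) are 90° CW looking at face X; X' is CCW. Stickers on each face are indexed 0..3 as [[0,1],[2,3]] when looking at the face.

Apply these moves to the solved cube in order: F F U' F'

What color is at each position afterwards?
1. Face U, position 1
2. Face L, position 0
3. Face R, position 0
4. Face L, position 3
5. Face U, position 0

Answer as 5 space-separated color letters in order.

After move 1 (F): F=GGGG U=WWOO R=WRWR D=RRYY L=OYOY
After move 2 (F): F=GGGG U=WWYY R=OROR D=WWYY L=OROR
After move 3 (U'): U=WYWY F=ORGG R=GGOR B=ORBB L=BBOR
After move 4 (F'): F=RGOG U=WYGO R=WGWR D=BRYY L=BYOW
Query 1: U[1] = Y
Query 2: L[0] = B
Query 3: R[0] = W
Query 4: L[3] = W
Query 5: U[0] = W

Answer: Y B W W W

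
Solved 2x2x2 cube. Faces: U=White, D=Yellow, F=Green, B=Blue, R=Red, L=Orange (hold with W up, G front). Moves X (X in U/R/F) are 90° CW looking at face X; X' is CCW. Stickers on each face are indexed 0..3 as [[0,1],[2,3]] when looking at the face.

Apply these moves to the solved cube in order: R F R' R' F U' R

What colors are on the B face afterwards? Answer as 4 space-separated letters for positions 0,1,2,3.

Answer: B G Y B

Derivation:
After move 1 (R): R=RRRR U=WGWG F=GYGY D=YBYB B=WBWB
After move 2 (F): F=GGYY U=WGOO R=WRGR D=RRYB L=OYOB
After move 3 (R'): R=RRWG U=WWOW F=GGYO D=RGYY B=BBRB
After move 4 (R'): R=RGRW U=WROB F=GWYW D=RGYO B=YBGB
After move 5 (F): F=YGWW U=WRBY R=OGBW D=RRYO L=OROG
After move 6 (U'): U=RYWB F=ORWW R=YGBW B=OGGB L=YBOG
After move 7 (R): R=BYWG U=RRWW F=ORWO D=RGYO B=BGYB
Query: B face = BGYB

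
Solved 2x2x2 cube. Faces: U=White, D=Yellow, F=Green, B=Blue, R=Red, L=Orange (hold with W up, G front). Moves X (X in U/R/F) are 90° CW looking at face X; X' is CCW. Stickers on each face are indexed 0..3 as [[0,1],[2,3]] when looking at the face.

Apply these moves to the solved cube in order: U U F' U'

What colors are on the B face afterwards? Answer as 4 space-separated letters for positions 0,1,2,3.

Answer: Y O B B

Derivation:
After move 1 (U): U=WWWW F=RRGG R=BBRR B=OOBB L=GGOO
After move 2 (U): U=WWWW F=BBGG R=OORR B=GGBB L=RROO
After move 3 (F'): F=BGBG U=WWOR R=YOYR D=ROYY L=RWOW
After move 4 (U'): U=WRWO F=RWBG R=BGYR B=YOBB L=GGOW
Query: B face = YOBB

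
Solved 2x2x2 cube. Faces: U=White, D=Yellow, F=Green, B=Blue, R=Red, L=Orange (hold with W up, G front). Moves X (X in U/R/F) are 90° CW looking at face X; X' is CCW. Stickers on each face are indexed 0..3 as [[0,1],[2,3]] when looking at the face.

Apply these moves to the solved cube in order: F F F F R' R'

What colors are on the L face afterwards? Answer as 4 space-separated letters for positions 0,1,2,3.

After move 1 (F): F=GGGG U=WWOO R=WRWR D=RRYY L=OYOY
After move 2 (F): F=GGGG U=WWYY R=OROR D=WWYY L=OROR
After move 3 (F): F=GGGG U=WWRR R=YRYR D=OOYY L=OWOW
After move 4 (F): F=GGGG U=WWWW R=RRRR D=YYYY L=OOOO
After move 5 (R'): R=RRRR U=WBWB F=GWGW D=YGYG B=YBYB
After move 6 (R'): R=RRRR U=WYWY F=GBGB D=YWYW B=GBGB
Query: L face = OOOO

Answer: O O O O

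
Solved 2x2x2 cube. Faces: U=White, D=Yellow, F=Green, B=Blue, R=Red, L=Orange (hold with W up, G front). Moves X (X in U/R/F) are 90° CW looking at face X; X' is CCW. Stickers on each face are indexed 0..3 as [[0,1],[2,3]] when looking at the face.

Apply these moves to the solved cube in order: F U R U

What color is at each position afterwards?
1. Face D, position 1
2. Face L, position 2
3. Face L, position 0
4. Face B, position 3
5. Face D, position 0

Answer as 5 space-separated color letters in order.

After move 1 (F): F=GGGG U=WWOO R=WRWR D=RRYY L=OYOY
After move 2 (U): U=OWOW F=WRGG R=BBWR B=OYBB L=GGOY
After move 3 (R): R=WBRB U=OROG F=WRGY D=RBYO B=WYWB
After move 4 (U): U=OOGR F=WBGY R=WYRB B=GGWB L=WROY
Query 1: D[1] = B
Query 2: L[2] = O
Query 3: L[0] = W
Query 4: B[3] = B
Query 5: D[0] = R

Answer: B O W B R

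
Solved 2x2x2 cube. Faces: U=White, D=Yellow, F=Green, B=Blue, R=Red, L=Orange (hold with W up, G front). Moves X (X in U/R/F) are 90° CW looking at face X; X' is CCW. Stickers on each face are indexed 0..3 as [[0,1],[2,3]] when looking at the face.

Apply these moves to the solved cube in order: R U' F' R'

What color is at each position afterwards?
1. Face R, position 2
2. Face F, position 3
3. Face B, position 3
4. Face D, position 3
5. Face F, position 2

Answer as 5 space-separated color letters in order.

After move 1 (R): R=RRRR U=WGWG F=GYGY D=YBYB B=WBWB
After move 2 (U'): U=GGWW F=OOGY R=GYRR B=RRWB L=WBOO
After move 3 (F'): F=OYOG U=GGGR R=BYYR D=BOYB L=WWOW
After move 4 (R'): R=YRBY U=GWGR F=OGOR D=BYYG B=BROB
Query 1: R[2] = B
Query 2: F[3] = R
Query 3: B[3] = B
Query 4: D[3] = G
Query 5: F[2] = O

Answer: B R B G O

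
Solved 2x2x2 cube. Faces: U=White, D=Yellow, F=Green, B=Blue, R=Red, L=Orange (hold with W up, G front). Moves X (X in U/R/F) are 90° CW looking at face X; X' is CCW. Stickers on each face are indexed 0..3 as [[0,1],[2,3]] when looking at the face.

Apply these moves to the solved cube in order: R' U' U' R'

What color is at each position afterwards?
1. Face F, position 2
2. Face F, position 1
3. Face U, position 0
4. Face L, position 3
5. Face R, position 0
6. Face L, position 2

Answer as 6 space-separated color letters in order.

After move 1 (R'): R=RRRR U=WBWB F=GWGW D=YGYG B=YBYB
After move 2 (U'): U=BBWW F=OOGW R=GWRR B=RRYB L=YBOO
After move 3 (U'): U=BWBW F=YBGW R=OORR B=GWYB L=RROO
After move 4 (R'): R=OROR U=BYBG F=YWGW D=YBYW B=GWGB
Query 1: F[2] = G
Query 2: F[1] = W
Query 3: U[0] = B
Query 4: L[3] = O
Query 5: R[0] = O
Query 6: L[2] = O

Answer: G W B O O O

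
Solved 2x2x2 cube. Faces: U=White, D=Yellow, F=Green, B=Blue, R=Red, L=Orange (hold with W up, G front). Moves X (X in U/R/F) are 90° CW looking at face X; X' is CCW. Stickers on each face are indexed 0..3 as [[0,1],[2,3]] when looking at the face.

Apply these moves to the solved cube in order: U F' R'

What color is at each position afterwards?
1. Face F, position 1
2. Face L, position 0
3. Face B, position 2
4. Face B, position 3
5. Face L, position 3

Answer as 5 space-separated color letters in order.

Answer: W G O B W

Derivation:
After move 1 (U): U=WWWW F=RRGG R=BBRR B=OOBB L=GGOO
After move 2 (F'): F=RGRG U=WWBR R=YBYR D=GOYY L=GWOW
After move 3 (R'): R=BRYY U=WBBO F=RWRR D=GGYG B=YOOB
Query 1: F[1] = W
Query 2: L[0] = G
Query 3: B[2] = O
Query 4: B[3] = B
Query 5: L[3] = W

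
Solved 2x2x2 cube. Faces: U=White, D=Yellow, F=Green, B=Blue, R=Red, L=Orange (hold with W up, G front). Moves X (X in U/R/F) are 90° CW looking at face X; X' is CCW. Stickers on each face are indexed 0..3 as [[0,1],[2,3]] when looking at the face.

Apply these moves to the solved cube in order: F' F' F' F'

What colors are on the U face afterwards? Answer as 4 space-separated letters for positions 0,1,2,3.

Answer: W W W W

Derivation:
After move 1 (F'): F=GGGG U=WWRR R=YRYR D=OOYY L=OWOW
After move 2 (F'): F=GGGG U=WWYY R=OROR D=WWYY L=OROR
After move 3 (F'): F=GGGG U=WWOO R=WRWR D=RRYY L=OYOY
After move 4 (F'): F=GGGG U=WWWW R=RRRR D=YYYY L=OOOO
Query: U face = WWWW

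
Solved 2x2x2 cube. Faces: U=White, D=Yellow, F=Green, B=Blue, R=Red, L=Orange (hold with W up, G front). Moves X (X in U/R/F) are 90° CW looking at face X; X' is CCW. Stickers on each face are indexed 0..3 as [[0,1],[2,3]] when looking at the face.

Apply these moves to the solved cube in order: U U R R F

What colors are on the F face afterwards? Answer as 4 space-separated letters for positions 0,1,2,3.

After move 1 (U): U=WWWW F=RRGG R=BBRR B=OOBB L=GGOO
After move 2 (U): U=WWWW F=BBGG R=OORR B=GGBB L=RROO
After move 3 (R): R=RORO U=WBWG F=BYGY D=YBYG B=WGWB
After move 4 (R): R=RROO U=WYWY F=BBGG D=YWYW B=GGBB
After move 5 (F): F=GBGB U=WYOR R=WRYO D=ORYW L=RYOW
Query: F face = GBGB

Answer: G B G B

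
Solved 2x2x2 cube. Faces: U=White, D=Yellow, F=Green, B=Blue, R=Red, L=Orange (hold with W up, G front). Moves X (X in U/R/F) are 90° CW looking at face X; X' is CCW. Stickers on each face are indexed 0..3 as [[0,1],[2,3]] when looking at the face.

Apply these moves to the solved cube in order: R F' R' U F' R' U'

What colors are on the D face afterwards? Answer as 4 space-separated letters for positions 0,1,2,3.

After move 1 (R): R=RRRR U=WGWG F=GYGY D=YBYB B=WBWB
After move 2 (F'): F=YYGG U=WGRR R=BRYR D=OOYB L=OGOW
After move 3 (R'): R=RRBY U=WWRW F=YGGR D=OYYG B=BBOB
After move 4 (U): U=RWWW F=RRGR R=BBBY B=OGOB L=YGOW
After move 5 (F'): F=RRRG U=RWBB R=YBOY D=GWYG L=YWOW
After move 6 (R'): R=BYYO U=ROBO F=RWRB D=GRYG B=GGWB
After move 7 (U'): U=OORB F=YWRB R=RWYO B=BYWB L=GGOW
Query: D face = GRYG

Answer: G R Y G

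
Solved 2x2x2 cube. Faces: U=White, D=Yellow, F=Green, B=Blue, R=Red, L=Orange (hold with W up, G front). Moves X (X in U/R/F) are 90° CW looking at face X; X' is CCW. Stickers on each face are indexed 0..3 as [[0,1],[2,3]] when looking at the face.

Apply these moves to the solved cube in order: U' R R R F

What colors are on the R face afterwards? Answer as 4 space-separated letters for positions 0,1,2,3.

After move 1 (U'): U=WWWW F=OOGG R=GGRR B=RRBB L=BBOO
After move 2 (R): R=RGRG U=WOWG F=OYGY D=YBYR B=WRWB
After move 3 (R): R=RRGG U=WYWY F=OBGR D=YWYW B=GROB
After move 4 (R): R=GRGR U=WBWR F=OWGW D=YOYG B=YRYB
After move 5 (F): F=GOWW U=WBOB R=WRRR D=GGYG L=BYOO
Query: R face = WRRR

Answer: W R R R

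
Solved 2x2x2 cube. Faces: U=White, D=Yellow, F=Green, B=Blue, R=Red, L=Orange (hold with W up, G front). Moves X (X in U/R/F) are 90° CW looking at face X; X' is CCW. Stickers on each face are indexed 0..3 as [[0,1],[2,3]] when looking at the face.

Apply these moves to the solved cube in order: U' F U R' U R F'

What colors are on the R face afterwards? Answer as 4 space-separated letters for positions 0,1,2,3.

After move 1 (U'): U=WWWW F=OOGG R=GGRR B=RRBB L=BBOO
After move 2 (F): F=GOGO U=WWOB R=WGWR D=RGYY L=BYOY
After move 3 (U): U=OWBW F=WGGO R=RRWR B=BYBB L=GOOY
After move 4 (R'): R=RRRW U=OBBB F=WWGW D=RGYO B=YYGB
After move 5 (U): U=BOBB F=RRGW R=YYRW B=GOGB L=WWOY
After move 6 (R): R=RYWY U=BRBW F=RGGO D=RGYG B=BOOB
After move 7 (F'): F=GORG U=BRRW R=GYRY D=WYYG L=WWOB
Query: R face = GYRY

Answer: G Y R Y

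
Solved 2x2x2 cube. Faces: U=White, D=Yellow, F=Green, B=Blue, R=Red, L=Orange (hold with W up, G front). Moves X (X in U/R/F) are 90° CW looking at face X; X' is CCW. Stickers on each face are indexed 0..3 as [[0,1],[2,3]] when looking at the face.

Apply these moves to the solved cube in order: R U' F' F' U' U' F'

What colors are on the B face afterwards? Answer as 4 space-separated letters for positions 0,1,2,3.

Answer: Y G W B

Derivation:
After move 1 (R): R=RRRR U=WGWG F=GYGY D=YBYB B=WBWB
After move 2 (U'): U=GGWW F=OOGY R=GYRR B=RRWB L=WBOO
After move 3 (F'): F=OYOG U=GGGR R=BYYR D=BOYB L=WWOW
After move 4 (F'): F=YGOO U=GGBY R=OYBR D=WWYB L=WROG
After move 5 (U'): U=GYGB F=WROO R=YGBR B=OYWB L=RROG
After move 6 (U'): U=YBGG F=RROO R=WRBR B=YGWB L=OYOG
After move 7 (F'): F=RORO U=YBWB R=WRWR D=YGYB L=OGOG
Query: B face = YGWB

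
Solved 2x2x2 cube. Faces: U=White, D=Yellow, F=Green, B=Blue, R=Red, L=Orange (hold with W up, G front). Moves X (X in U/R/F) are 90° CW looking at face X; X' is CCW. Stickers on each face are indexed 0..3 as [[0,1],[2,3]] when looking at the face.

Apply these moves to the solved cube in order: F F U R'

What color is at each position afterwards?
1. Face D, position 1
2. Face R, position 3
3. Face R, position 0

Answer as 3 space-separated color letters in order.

Answer: R O B

Derivation:
After move 1 (F): F=GGGG U=WWOO R=WRWR D=RRYY L=OYOY
After move 2 (F): F=GGGG U=WWYY R=OROR D=WWYY L=OROR
After move 3 (U): U=YWYW F=ORGG R=BBOR B=ORBB L=GGOR
After move 4 (R'): R=BRBO U=YBYO F=OWGW D=WRYG B=YRWB
Query 1: D[1] = R
Query 2: R[3] = O
Query 3: R[0] = B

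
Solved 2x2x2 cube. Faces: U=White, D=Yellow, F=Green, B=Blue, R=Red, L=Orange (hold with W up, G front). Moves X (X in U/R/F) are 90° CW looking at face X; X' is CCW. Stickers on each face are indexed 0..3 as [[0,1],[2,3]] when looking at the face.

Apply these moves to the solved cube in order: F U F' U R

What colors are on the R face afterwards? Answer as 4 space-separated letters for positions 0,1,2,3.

Answer: R O R Y

Derivation:
After move 1 (F): F=GGGG U=WWOO R=WRWR D=RRYY L=OYOY
After move 2 (U): U=OWOW F=WRGG R=BBWR B=OYBB L=GGOY
After move 3 (F'): F=RGWG U=OWBW R=RBRR D=GYYY L=GWOO
After move 4 (U): U=BOWW F=RBWG R=OYRR B=GWBB L=RGOO
After move 5 (R): R=RORY U=BBWG F=RYWY D=GBYG B=WWOB
Query: R face = RORY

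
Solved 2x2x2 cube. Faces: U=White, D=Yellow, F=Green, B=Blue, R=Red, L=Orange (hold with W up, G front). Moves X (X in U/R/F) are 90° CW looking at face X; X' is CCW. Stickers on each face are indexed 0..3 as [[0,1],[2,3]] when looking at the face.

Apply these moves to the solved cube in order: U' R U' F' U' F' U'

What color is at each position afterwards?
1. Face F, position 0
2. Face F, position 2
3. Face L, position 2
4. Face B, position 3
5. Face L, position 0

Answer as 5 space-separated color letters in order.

Answer: R W O B B

Derivation:
After move 1 (U'): U=WWWW F=OOGG R=GGRR B=RRBB L=BBOO
After move 2 (R): R=RGRG U=WOWG F=OYGY D=YBYR B=WRWB
After move 3 (U'): U=OGWW F=BBGY R=OYRG B=RGWB L=WROO
After move 4 (F'): F=BYBG U=OGOR R=BYYG D=ROYR L=WWOW
After move 5 (U'): U=GROO F=WWBG R=BYYG B=BYWB L=RGOW
After move 6 (F'): F=WGWB U=GRBY R=OYRG D=GWYR L=ROOO
After move 7 (U'): U=RYGB F=ROWB R=WGRG B=OYWB L=BYOO
Query 1: F[0] = R
Query 2: F[2] = W
Query 3: L[2] = O
Query 4: B[3] = B
Query 5: L[0] = B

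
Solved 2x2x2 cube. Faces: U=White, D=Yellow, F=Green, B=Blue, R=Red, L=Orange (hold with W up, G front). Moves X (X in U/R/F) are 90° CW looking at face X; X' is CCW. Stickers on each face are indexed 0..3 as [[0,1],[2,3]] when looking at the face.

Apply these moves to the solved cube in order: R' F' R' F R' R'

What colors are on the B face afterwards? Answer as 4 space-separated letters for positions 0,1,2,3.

Answer: B B W B

Derivation:
After move 1 (R'): R=RRRR U=WBWB F=GWGW D=YGYG B=YBYB
After move 2 (F'): F=WWGG U=WBRR R=GRYR D=OOYG L=OBOW
After move 3 (R'): R=RRGY U=WYRY F=WBGR D=OWYG B=GBOB
After move 4 (F): F=GWRB U=WYWB R=RRYY D=GRYG L=OOOW
After move 5 (R'): R=RYRY U=WOWG F=GYRB D=GWYB B=GBRB
After move 6 (R'): R=YYRR U=WRWG F=GORG D=GYYB B=BBWB
Query: B face = BBWB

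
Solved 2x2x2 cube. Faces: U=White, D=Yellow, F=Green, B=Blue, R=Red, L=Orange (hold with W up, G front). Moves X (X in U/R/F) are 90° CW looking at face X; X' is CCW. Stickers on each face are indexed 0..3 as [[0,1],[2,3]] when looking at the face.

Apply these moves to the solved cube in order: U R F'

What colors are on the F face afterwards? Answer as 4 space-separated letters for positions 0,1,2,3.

After move 1 (U): U=WWWW F=RRGG R=BBRR B=OOBB L=GGOO
After move 2 (R): R=RBRB U=WRWG F=RYGY D=YBYO B=WOWB
After move 3 (F'): F=YYRG U=WRRR R=BBYB D=GOYO L=GGOW
Query: F face = YYRG

Answer: Y Y R G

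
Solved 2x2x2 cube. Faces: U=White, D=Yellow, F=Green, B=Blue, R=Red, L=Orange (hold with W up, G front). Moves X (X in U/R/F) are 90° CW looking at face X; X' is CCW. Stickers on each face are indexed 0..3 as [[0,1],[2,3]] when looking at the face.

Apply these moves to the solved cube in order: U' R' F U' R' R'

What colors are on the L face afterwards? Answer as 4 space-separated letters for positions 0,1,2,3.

Answer: Y R O O

Derivation:
After move 1 (U'): U=WWWW F=OOGG R=GGRR B=RRBB L=BBOO
After move 2 (R'): R=GRGR U=WBWR F=OWGW D=YOYG B=YRYB
After move 3 (F): F=GOWW U=WBOB R=WRRR D=GGYG L=BYOO
After move 4 (U'): U=BBWO F=BYWW R=GORR B=WRYB L=YROO
After move 5 (R'): R=ORGR U=BYWW F=BBWO D=GYYW B=GRGB
After move 6 (R'): R=RROG U=BGWG F=BYWW D=GBYO B=WRYB
Query: L face = YROO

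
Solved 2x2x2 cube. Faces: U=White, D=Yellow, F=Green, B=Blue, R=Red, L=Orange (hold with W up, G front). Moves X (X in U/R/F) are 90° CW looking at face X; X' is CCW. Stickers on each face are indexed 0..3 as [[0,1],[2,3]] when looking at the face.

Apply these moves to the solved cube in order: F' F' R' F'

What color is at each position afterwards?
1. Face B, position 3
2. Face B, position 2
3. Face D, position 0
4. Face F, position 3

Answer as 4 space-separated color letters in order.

Answer: B W R G

Derivation:
After move 1 (F'): F=GGGG U=WWRR R=YRYR D=OOYY L=OWOW
After move 2 (F'): F=GGGG U=WWYY R=OROR D=WWYY L=OROR
After move 3 (R'): R=RROO U=WBYB F=GWGY D=WGYG B=YBWB
After move 4 (F'): F=WYGG U=WBRO R=GRWO D=RRYG L=OBOY
Query 1: B[3] = B
Query 2: B[2] = W
Query 3: D[0] = R
Query 4: F[3] = G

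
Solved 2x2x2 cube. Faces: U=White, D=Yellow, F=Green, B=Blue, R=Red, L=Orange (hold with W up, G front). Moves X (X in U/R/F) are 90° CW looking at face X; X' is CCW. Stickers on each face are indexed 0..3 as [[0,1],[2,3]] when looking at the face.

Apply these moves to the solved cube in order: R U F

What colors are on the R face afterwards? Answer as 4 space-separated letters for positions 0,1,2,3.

After move 1 (R): R=RRRR U=WGWG F=GYGY D=YBYB B=WBWB
After move 2 (U): U=WWGG F=RRGY R=WBRR B=OOWB L=GYOO
After move 3 (F): F=GRYR U=WWOY R=GBGR D=RWYB L=GYOB
Query: R face = GBGR

Answer: G B G R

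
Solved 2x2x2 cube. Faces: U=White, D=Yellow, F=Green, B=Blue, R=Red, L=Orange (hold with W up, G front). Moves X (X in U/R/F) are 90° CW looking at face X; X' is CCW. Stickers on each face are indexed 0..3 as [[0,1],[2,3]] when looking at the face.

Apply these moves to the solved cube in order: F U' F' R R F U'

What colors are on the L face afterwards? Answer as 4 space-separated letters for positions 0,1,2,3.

Answer: G R O O

Derivation:
After move 1 (F): F=GGGG U=WWOO R=WRWR D=RRYY L=OYOY
After move 2 (U'): U=WOWO F=OYGG R=GGWR B=WRBB L=BBOY
After move 3 (F'): F=YGOG U=WOGW R=RGRR D=BYYY L=BOOW
After move 4 (R): R=RRRG U=WGGG F=YYOY D=BBYW B=WROB
After move 5 (R): R=RRGR U=WYGY F=YBOW D=BOYW B=GRGB
After move 6 (F): F=OYWB U=WYWO R=GRYR D=GRYW L=BBOO
After move 7 (U'): U=YOWW F=BBWB R=OYYR B=GRGB L=GROO
Query: L face = GROO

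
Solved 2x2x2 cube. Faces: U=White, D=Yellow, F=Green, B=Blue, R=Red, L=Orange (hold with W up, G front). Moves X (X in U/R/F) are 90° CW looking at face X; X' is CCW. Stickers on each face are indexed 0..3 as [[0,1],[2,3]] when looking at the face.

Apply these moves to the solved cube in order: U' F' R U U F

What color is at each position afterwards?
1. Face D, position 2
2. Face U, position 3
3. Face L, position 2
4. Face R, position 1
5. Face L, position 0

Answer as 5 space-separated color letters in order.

After move 1 (U'): U=WWWW F=OOGG R=GGRR B=RRBB L=BBOO
After move 2 (F'): F=OGOG U=WWGR R=YGYR D=BOYY L=BWOW
After move 3 (R): R=YYRG U=WGGG F=OOOY D=BBYR B=RRWB
After move 4 (U): U=GWGG F=YYOY R=RRRG B=BWWB L=OOOW
After move 5 (U): U=GGGW F=RROY R=BWRG B=OOWB L=YYOW
After move 6 (F): F=ORYR U=GGWY R=GWWG D=RBYR L=YBOB
Query 1: D[2] = Y
Query 2: U[3] = Y
Query 3: L[2] = O
Query 4: R[1] = W
Query 5: L[0] = Y

Answer: Y Y O W Y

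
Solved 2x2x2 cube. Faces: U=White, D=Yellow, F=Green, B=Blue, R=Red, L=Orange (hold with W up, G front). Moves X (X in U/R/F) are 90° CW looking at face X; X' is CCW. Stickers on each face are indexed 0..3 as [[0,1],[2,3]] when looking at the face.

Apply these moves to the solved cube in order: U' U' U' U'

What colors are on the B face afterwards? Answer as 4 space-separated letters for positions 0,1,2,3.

Answer: B B B B

Derivation:
After move 1 (U'): U=WWWW F=OOGG R=GGRR B=RRBB L=BBOO
After move 2 (U'): U=WWWW F=BBGG R=OORR B=GGBB L=RROO
After move 3 (U'): U=WWWW F=RRGG R=BBRR B=OOBB L=GGOO
After move 4 (U'): U=WWWW F=GGGG R=RRRR B=BBBB L=OOOO
Query: B face = BBBB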